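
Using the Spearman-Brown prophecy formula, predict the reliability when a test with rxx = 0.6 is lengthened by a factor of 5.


r_new = (n * rxx) / (1 + (n-1) * rxx)
r_new = (5 * 0.6) / (1 + 4 * 0.6)
r_new = 3.0 / 3.4
r_new = 0.8824

0.8824


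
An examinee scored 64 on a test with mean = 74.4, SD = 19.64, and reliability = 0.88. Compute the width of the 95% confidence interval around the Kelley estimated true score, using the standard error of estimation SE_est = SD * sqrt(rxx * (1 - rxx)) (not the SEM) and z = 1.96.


True score estimate = 0.88*64 + 0.12*74.4 = 65.248
SE_est = SD * sqrt(rxx * (1 - rxx)) = 19.64 * sqrt(0.88 * 0.12) = 19.64 * sqrt(0.1056) = 6.382245
CI = T_est +/- z * SE_est, so width = 2 * z * SE_est = 2 * 1.96 * 6.382245
Width = 25.0184

25.0184


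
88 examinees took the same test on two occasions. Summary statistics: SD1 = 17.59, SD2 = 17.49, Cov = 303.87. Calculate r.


r = cov(X,Y) / (SD_X * SD_Y)
r = 303.87 / (17.59 * 17.49)
r = 303.87 / 307.6491
r = 0.9877

0.9877


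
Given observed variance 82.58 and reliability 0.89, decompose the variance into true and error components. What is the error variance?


var_true = rxx * var_obs = 0.89 * 82.58 = 73.4962
var_error = var_obs - var_true
var_error = 82.58 - 73.4962
var_error = 9.0838

9.0838


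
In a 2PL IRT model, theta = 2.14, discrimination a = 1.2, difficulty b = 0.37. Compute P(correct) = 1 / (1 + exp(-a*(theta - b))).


a*(theta - b) = 1.2 * (2.14 - 0.37) = 2.124
exp(-2.124) = 0.1196
P = 1 / (1 + 0.1196)
P = 0.8932

0.8932


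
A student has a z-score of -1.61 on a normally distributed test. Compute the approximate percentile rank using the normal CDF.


CDF(z) = 0.5 * (1 + erf(z/sqrt(2)))
erf(-1.1384) = -0.8926
CDF = 0.0537
Percentile rank = 0.0537 * 100 = 5.37

5.37


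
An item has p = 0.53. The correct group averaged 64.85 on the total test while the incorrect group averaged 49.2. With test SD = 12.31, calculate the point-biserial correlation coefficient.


q = 1 - p = 0.47
rpb = ((M1 - M0) / SD) * sqrt(p * q)
rpb = ((64.85 - 49.2) / 12.31) * sqrt(0.53 * 0.47)
rpb = 0.6345

0.6345


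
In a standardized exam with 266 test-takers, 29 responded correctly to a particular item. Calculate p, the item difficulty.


Item difficulty p = number correct / total examinees
p = 29 / 266
p = 0.109

0.109


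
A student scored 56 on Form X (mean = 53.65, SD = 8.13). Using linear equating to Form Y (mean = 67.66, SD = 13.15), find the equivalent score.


slope = SD_Y / SD_X = 13.15 / 8.13 ~ 1.6175
intercept = mean_Y - slope * mean_X = 67.66 - (13.15 / 8.13) * 53.65 ~ -19.1171
Y = slope * X + intercept. To avoid rounding drift from the rounded slope/intercept, evaluate the equivalent form Y = mean_Y + SD_Y * (X - mean_X) / SD_X at full precision:
Y = 67.66 + 13.15 * (56 - 53.65) / 8.13
Y = 67.66 + 13.15 * 2.35 / 8.13
Y = 67.66 + 30.9025 / 8.13
Y = 67.66 + 3.801
Y = 71.461

71.461


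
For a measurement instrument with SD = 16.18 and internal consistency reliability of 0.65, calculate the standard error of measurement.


SEM = SD * sqrt(1 - rxx)
SEM = 16.18 * sqrt(1 - 0.65)
SEM = 16.18 * sqrt(0.35) = 16.18 * 0.591608
SEM = 9.5722

9.5722


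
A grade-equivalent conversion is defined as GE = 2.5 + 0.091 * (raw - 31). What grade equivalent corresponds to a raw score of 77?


raw - median = 77 - 31 = 46
slope * diff = 0.091 * 46 = 4.186
GE = 2.5 + 4.186
GE = 6.686

6.686


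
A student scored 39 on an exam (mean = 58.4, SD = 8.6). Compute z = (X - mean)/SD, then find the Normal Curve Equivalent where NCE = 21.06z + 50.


z = (X - mean) / SD = (39 - 58.4) / 8.6
z = -19.4 / 8.6
z = -2.2558
NCE = NCE = 21.06z + 50
Carry z at full precision (z = -19.4 / 8.6) into the conversion:
NCE = 21.06 * (-19.4 / 8.6) + 50 = -408.564 / 8.6 + 50
NCE = -47.5074 + 50
NCE = 2.4926

2.4926


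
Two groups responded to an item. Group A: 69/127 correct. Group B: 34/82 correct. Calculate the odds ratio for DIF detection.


Odds_A = 69/58 = 1.1897
Odds_B = 34/48 = 0.7083
OR = Odds_A / Odds_B = 1.1897 / 0.7083
Exactly, OR = (69 * 48) / (58 * 34) = 3312 / 1972
OR = 1.6795

1.6795


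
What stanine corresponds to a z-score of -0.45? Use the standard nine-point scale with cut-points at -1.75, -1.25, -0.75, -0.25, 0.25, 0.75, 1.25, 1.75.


Stanine boundaries: [-1.75, -1.25, -0.75, -0.25, 0.25, 0.75, 1.25, 1.75]
z = -0.45
Check each boundary:
  z >= -1.75 -> could be stanine 2
  z >= -1.25 -> could be stanine 3
  z >= -0.75 -> could be stanine 4
  z < -0.25
  z < 0.25
  z < 0.75
  z < 1.25
  z < 1.75
Highest qualifying boundary gives stanine = 4

4


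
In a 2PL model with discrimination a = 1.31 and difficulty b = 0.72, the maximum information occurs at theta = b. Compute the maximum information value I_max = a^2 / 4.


For 2PL, max info at theta = b = 0.72
I_max = a^2 / 4 = 1.31^2 / 4
= 1.7161 / 4
I_max = 0.429

0.429


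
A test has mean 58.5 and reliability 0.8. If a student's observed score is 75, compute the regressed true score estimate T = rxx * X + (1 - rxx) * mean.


T_est = rxx * X + (1 - rxx) * mean
T_est = 0.8 * 75 + 0.2 * 58.5
T_est = 60.0 + 11.7
T_est = 71.7

71.7


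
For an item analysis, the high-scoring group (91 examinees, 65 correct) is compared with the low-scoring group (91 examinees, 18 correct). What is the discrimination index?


p_upper = 65/91 = 0.7143
p_lower = 18/91 = 0.1978
D = 0.7143 - 0.1978 = 0.5165

0.5165


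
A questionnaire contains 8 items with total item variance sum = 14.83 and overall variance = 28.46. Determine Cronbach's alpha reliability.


alpha = (k/(k-1)) * (1 - sum(si^2)/s_total^2)
= (8/7) * (1 - 14.83/28.46)
alpha = 0.5473

0.5473


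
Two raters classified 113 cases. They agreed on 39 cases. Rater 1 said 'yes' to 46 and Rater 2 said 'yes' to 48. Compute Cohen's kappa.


P_o = 39/113 = 0.345133
P_e = (46*48 + 67*65) / 12769 = 0.513979
kappa = (P_o - P_e) / (1 - P_e)
kappa = (0.345133 - 0.513979) / (1 - 0.513979)
kappa = -0.3474

-0.3474


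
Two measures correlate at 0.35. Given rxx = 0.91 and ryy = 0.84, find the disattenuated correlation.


r_corrected = rxy / sqrt(rxx * ryy)
= 0.35 / sqrt(0.91 * 0.84)
= 0.35 / sqrt(0.7644)
= 0.35 / 0.8743
r_corrected = 0.4003

0.4003


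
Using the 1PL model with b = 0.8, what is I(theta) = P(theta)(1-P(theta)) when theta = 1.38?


P = 1/(1+exp(-(1.38-0.8))) = 0.6411
I = P*(1-P) = 0.6411 * 0.3589
I = 0.2301

0.2301


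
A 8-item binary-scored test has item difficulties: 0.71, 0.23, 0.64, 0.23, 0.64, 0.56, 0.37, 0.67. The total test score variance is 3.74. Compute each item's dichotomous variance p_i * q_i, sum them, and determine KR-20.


For each item, compute p_i * q_i:
  Item 1: 0.71 * 0.29 = 0.2059
  Item 2: 0.23 * 0.77 = 0.1771
  Item 3: 0.64 * 0.36 = 0.2304
  Item 4: 0.23 * 0.77 = 0.1771
  Item 5: 0.64 * 0.36 = 0.2304
  Item 6: 0.56 * 0.44 = 0.2464
  Item 7: 0.37 * 0.63 = 0.2331
  Item 8: 0.67 * 0.33 = 0.2211
Sum(p_i * q_i) = 0.2059 + 0.1771 + 0.2304 + 0.1771 + 0.2304 + 0.2464 + 0.2331 + 0.2211 = 1.7215
KR-20 = (k/(k-1)) * (1 - Sum(p_i*q_i) / Var_total)
= (8/7) * (1 - 1.7215/3.74)
= 1.1429 * 0.5397
KR-20 = 0.6168

0.6168


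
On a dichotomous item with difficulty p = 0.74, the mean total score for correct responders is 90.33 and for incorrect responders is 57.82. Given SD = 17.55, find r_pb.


q = 1 - p = 0.26
rpb = ((M1 - M0) / SD) * sqrt(p * q)
rpb = ((90.33 - 57.82) / 17.55) * sqrt(0.74 * 0.26)
rpb = 0.8125

0.8125


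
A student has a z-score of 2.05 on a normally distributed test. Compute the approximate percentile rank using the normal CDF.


CDF(z) = 0.5 * (1 + erf(z/sqrt(2)))
erf(1.4496) = 0.9596
CDF = 0.9798
Percentile rank = 0.9798 * 100 = 97.98

97.98


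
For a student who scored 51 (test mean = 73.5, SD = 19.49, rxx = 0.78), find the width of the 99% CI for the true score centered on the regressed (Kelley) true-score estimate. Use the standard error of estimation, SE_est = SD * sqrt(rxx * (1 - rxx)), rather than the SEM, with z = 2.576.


True score estimate = 0.78*51 + 0.22*73.5 = 55.95
SE_est = SD * sqrt(rxx * (1 - rxx)) = 19.49 * sqrt(0.78 * 0.22) = 19.49 * sqrt(0.1716) = 8.07366
CI = T_est +/- z * SE_est, so width = 2 * z * SE_est = 2 * 2.576 * 8.07366
Width = 41.5955

41.5955


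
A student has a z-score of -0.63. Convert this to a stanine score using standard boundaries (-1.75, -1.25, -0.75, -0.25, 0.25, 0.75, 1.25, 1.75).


Stanine boundaries: [-1.75, -1.25, -0.75, -0.25, 0.25, 0.75, 1.25, 1.75]
z = -0.63
Check each boundary:
  z >= -1.75 -> could be stanine 2
  z >= -1.25 -> could be stanine 3
  z >= -0.75 -> could be stanine 4
  z < -0.25
  z < 0.25
  z < 0.75
  z < 1.25
  z < 1.75
Highest qualifying boundary gives stanine = 4

4


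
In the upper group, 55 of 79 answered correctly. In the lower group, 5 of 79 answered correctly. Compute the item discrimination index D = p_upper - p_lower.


p_upper = 55/79 = 0.6962
p_lower = 5/79 = 0.0633
D = 0.6962 - 0.0633 = 0.6329

0.6329


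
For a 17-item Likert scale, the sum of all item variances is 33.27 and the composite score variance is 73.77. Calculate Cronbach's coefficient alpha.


alpha = (k/(k-1)) * (1 - sum(si^2)/s_total^2)
= (17/16) * (1 - 33.27/73.77)
alpha = 0.5833

0.5833


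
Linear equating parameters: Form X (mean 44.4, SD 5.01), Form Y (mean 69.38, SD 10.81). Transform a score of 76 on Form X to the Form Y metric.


slope = SD_Y / SD_X = 10.81 / 5.01 ~ 2.1577
intercept = mean_Y - slope * mean_X = 69.38 - (10.81 / 5.01) * 44.4 ~ -26.4212
Y = slope * X + intercept. To avoid rounding drift from the rounded slope/intercept, evaluate the equivalent form Y = mean_Y + SD_Y * (X - mean_X) / SD_X at full precision:
Y = 69.38 + 10.81 * (76 - 44.4) / 5.01
Y = 69.38 + 10.81 * 31.6 / 5.01
Y = 69.38 + 341.596 / 5.01
Y = 69.38 + 68.1828
Y = 137.5628

137.5628


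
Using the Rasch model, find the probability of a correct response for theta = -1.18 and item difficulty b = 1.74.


theta - b = -1.18 - 1.74 = -2.92
exp(-(theta - b)) = exp(2.92) = 18.5413
P = 1 / (1 + 18.5413)
P = 0.0512

0.0512


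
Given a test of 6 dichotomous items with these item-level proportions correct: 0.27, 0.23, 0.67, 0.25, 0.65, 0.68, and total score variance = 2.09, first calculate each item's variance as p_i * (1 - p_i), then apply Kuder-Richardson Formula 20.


For each item, compute p_i * q_i:
  Item 1: 0.27 * 0.73 = 0.1971
  Item 2: 0.23 * 0.77 = 0.1771
  Item 3: 0.67 * 0.33 = 0.2211
  Item 4: 0.25 * 0.75 = 0.1875
  Item 5: 0.65 * 0.35 = 0.2275
  Item 6: 0.68 * 0.32 = 0.2176
Sum(p_i * q_i) = 0.1971 + 0.1771 + 0.2211 + 0.1875 + 0.2275 + 0.2176 = 1.2279
KR-20 = (k/(k-1)) * (1 - Sum(p_i*q_i) / Var_total)
= (6/5) * (1 - 1.2279/2.09)
= 1.2 * 0.4125
KR-20 = 0.495

0.495


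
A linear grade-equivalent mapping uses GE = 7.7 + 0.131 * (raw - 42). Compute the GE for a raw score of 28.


raw - median = 28 - 42 = -14
slope * diff = 0.131 * -14 = -1.834
GE = 7.7 + -1.834
GE = 5.866

5.866


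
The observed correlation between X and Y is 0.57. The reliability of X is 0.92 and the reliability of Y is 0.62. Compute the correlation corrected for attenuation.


r_corrected = rxy / sqrt(rxx * ryy)
= 0.57 / sqrt(0.92 * 0.62)
= 0.57 / sqrt(0.5704)
= 0.57 / 0.755248
r_corrected = 0.7547

0.7547


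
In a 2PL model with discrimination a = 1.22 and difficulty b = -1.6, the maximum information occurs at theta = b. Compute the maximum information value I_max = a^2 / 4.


For 2PL, max info at theta = b = -1.6
I_max = a^2 / 4 = 1.22^2 / 4
= 1.4884 / 4
I_max = 0.3721

0.3721


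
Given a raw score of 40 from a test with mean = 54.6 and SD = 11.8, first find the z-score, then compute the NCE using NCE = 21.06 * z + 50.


z = (X - mean) / SD = (40 - 54.6) / 11.8
z = -14.6 / 11.8
z = -1.2373
NCE = NCE = 21.06z + 50
Carry z at full precision (z = -14.6 / 11.8) into the conversion:
NCE = 21.06 * (-14.6 / 11.8) + 50 = -307.476 / 11.8 + 50
NCE = -26.0573 + 50
NCE = 23.9427

23.9427


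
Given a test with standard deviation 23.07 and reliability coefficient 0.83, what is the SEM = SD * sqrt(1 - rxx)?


SEM = SD * sqrt(1 - rxx)
SEM = 23.07 * sqrt(1 - 0.83)
SEM = 23.07 * sqrt(0.17) = 23.07 * 0.412311
SEM = 9.512

9.512


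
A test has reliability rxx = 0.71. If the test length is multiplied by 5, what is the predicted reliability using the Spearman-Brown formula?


r_new = (n * rxx) / (1 + (n-1) * rxx)
r_new = (5 * 0.71) / (1 + 4 * 0.71)
r_new = 3.55 / 3.84
r_new = 0.9245

0.9245


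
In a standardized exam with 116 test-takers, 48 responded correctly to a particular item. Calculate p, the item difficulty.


Item difficulty p = number correct / total examinees
p = 48 / 116
p = 0.4138

0.4138


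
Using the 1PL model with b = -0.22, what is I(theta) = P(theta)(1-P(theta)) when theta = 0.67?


P = 1/(1+exp(-(0.67--0.22))) = 0.7089
I = P*(1-P) = 0.7089 * 0.2911
I = 0.2064

0.2064


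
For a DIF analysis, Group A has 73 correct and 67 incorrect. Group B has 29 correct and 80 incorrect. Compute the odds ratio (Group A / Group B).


Odds_A = 73/67 = 1.0896
Odds_B = 29/80 = 0.3625
OR = Odds_A / Odds_B = 1.0896 / 0.3625
Exactly, OR = (73 * 80) / (67 * 29) = 5840 / 1943
OR = 3.0057

3.0057


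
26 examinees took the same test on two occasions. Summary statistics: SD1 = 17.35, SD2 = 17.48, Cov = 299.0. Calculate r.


r = cov(X,Y) / (SD_X * SD_Y)
r = 299.0 / (17.35 * 17.48)
r = 299.0 / 303.278
r = 0.9859

0.9859


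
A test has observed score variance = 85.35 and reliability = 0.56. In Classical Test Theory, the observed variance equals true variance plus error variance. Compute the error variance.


var_true = rxx * var_obs = 0.56 * 85.35 = 47.796
var_error = var_obs - var_true
var_error = 85.35 - 47.796
var_error = 37.554

37.554


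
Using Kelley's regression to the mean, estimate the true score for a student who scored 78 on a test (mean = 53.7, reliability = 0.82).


T_est = rxx * X + (1 - rxx) * mean
T_est = 0.82 * 78 + 0.18 * 53.7
T_est = 63.96 + 9.666
T_est = 73.626

73.626


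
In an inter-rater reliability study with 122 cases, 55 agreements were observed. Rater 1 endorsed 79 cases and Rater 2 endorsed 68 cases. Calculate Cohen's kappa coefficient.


P_o = 55/122 = 0.45082
P_e = (79*68 + 43*54) / 14884 = 0.516931
kappa = (P_o - P_e) / (1 - P_e)
kappa = (0.45082 - 0.516931) / (1 - 0.516931)
kappa = -0.1369

-0.1369


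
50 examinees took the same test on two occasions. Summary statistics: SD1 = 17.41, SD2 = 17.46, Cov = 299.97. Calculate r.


r = cov(X,Y) / (SD_X * SD_Y)
r = 299.97 / (17.41 * 17.46)
r = 299.97 / 303.9786
r = 0.9868

0.9868


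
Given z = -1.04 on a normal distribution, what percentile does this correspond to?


CDF(z) = 0.5 * (1 + erf(z/sqrt(2)))
erf(-0.7354) = -0.7017
CDF = 0.1492
Percentile rank = 0.1492 * 100 = 14.92

14.92


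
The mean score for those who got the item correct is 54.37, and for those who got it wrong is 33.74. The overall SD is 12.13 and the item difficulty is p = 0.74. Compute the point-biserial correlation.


q = 1 - p = 0.26
rpb = ((M1 - M0) / SD) * sqrt(p * q)
rpb = ((54.37 - 33.74) / 12.13) * sqrt(0.74 * 0.26)
rpb = 0.746

0.746


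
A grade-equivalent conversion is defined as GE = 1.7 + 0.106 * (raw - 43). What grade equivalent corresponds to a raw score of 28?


raw - median = 28 - 43 = -15
slope * diff = 0.106 * -15 = -1.59
GE = 1.7 + -1.59
GE = 0.11

0.11


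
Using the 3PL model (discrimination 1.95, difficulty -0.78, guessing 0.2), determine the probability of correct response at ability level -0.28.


logit = 1.95*(-0.28 - -0.78) = 0.975
P* = 1/(1 + exp(-0.975)) = 0.7261
P = 0.2 + (1 - 0.2) * 0.7261
P = 0.7809

0.7809


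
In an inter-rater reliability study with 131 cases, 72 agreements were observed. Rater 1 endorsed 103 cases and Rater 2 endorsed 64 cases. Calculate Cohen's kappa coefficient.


P_o = 72/131 = 0.549618
P_e = (103*64 + 28*67) / 17161 = 0.493444
kappa = (P_o - P_e) / (1 - P_e)
kappa = (0.549618 - 0.493444) / (1 - 0.493444)
kappa = 0.1109

0.1109


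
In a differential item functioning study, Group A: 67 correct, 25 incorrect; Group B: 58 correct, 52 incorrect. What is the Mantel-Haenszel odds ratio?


Odds_A = 67/25 = 2.68
Odds_B = 58/52 = 1.1154
OR = Odds_A / Odds_B = 2.68 / 1.1154
Exactly, OR = (67 * 52) / (25 * 58) = 3484 / 1450
OR = 2.4028

2.4028


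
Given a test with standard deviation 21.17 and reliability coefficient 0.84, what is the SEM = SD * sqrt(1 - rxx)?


SEM = SD * sqrt(1 - rxx)
SEM = 21.17 * sqrt(1 - 0.84)
SEM = 21.17 * sqrt(0.16) = 21.17 * 0.4
SEM = 8.468

8.468


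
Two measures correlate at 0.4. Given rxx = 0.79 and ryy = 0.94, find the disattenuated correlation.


r_corrected = rxy / sqrt(rxx * ryy)
= 0.4 / sqrt(0.79 * 0.94)
= 0.4 / sqrt(0.7426)
= 0.4 / 0.861742
r_corrected = 0.4642

0.4642


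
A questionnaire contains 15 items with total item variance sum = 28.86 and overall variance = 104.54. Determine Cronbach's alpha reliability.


alpha = (k/(k-1)) * (1 - sum(si^2)/s_total^2)
= (15/14) * (1 - 28.86/104.54)
alpha = 0.7756

0.7756


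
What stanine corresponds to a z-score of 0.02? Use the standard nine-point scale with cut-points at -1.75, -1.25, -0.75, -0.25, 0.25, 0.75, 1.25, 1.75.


Stanine boundaries: [-1.75, -1.25, -0.75, -0.25, 0.25, 0.75, 1.25, 1.75]
z = 0.02
Check each boundary:
  z >= -1.75 -> could be stanine 2
  z >= -1.25 -> could be stanine 3
  z >= -0.75 -> could be stanine 4
  z >= -0.25 -> could be stanine 5
  z < 0.25
  z < 0.75
  z < 1.25
  z < 1.75
Highest qualifying boundary gives stanine = 5

5


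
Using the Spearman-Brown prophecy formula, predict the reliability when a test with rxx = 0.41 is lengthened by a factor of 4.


r_new = (n * rxx) / (1 + (n-1) * rxx)
r_new = (4 * 0.41) / (1 + 3 * 0.41)
r_new = 1.64 / 2.23
r_new = 0.7354

0.7354


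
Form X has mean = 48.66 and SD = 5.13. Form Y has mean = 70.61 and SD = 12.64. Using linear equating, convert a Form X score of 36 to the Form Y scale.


slope = SD_Y / SD_X = 12.64 / 5.13 ~ 2.4639
intercept = mean_Y - slope * mean_X = 70.61 - (12.64 / 5.13) * 48.66 ~ -49.2852
Y = slope * X + intercept. To avoid rounding drift from the rounded slope/intercept, evaluate the equivalent form Y = mean_Y + SD_Y * (X - mean_X) / SD_X at full precision:
Y = 70.61 + 12.64 * (36 - 48.66) / 5.13
Y = 70.61 - 12.64 * 12.66 / 5.13
Y = 70.61 - 160.0224 / 5.13
Y = 70.61 - 31.1935
Y = 39.4165

39.4165


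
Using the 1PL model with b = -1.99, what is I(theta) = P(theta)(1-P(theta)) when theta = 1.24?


P = 1/(1+exp(-(1.24--1.99))) = 0.9619
I = P*(1-P) = 0.9619 * 0.0381
I = 0.0366

0.0366


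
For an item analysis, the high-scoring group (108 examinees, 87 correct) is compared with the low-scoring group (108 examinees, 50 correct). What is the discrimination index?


p_upper = 87/108 = 0.8056
p_lower = 50/108 = 0.463
D = 0.8056 - 0.463 = 0.3426

0.3426


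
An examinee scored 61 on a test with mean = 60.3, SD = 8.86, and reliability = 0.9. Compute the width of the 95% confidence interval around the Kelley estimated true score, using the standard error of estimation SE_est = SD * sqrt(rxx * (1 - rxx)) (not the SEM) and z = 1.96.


True score estimate = 0.9*61 + 0.1*60.3 = 60.93
SE_est = SD * sqrt(rxx * (1 - rxx)) = 8.86 * sqrt(0.9 * 0.1) = 8.86 * sqrt(0.09) = 2.658
CI = T_est +/- z * SE_est, so width = 2 * z * SE_est = 2 * 1.96 * 2.658
Width = 10.4194

10.4194


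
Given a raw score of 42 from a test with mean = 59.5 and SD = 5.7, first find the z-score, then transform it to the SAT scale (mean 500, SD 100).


z = (X - mean) / SD = (42 - 59.5) / 5.7
z = -17.5 / 5.7
z = -3.0702
SAT-scale = SAT = 500 + 100z
Carry z at full precision (z = -17.5 / 5.7) into the conversion:
SAT-scale = 500 + 100 * (-17.5 / 5.7) = 500 + -1750 / 5.7
SAT-scale = 500 + -307.0175
SAT-scale = 192.9825

192.9825


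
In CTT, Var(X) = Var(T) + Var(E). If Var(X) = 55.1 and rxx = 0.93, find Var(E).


var_true = rxx * var_obs = 0.93 * 55.1 = 51.243
var_error = var_obs - var_true
var_error = 55.1 - 51.243
var_error = 3.857

3.857


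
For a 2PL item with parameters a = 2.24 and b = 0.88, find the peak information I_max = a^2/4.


For 2PL, max info at theta = b = 0.88
I_max = a^2 / 4 = 2.24^2 / 4
= 5.0176 / 4
I_max = 1.2544

1.2544


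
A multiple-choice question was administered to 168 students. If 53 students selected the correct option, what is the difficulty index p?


Item difficulty p = number correct / total examinees
p = 53 / 168
p = 0.3155

0.3155


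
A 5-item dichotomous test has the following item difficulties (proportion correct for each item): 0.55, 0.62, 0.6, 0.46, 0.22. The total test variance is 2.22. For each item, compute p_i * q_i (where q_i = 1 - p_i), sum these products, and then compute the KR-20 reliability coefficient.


For each item, compute p_i * q_i:
  Item 1: 0.55 * 0.45 = 0.2475
  Item 2: 0.62 * 0.38 = 0.2356
  Item 3: 0.6 * 0.4 = 0.24
  Item 4: 0.46 * 0.54 = 0.2484
  Item 5: 0.22 * 0.78 = 0.1716
Sum(p_i * q_i) = 0.2475 + 0.2356 + 0.24 + 0.2484 + 0.1716 = 1.1431
KR-20 = (k/(k-1)) * (1 - Sum(p_i*q_i) / Var_total)
= (5/4) * (1 - 1.1431/2.22)
= 1.25 * 0.4851
KR-20 = 0.6064

0.6064


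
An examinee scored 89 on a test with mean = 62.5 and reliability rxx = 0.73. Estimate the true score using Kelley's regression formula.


T_est = rxx * X + (1 - rxx) * mean
T_est = 0.73 * 89 + 0.27 * 62.5
T_est = 64.97 + 16.875
T_est = 81.845

81.845


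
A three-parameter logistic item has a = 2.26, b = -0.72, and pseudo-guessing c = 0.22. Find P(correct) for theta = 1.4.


logit = 2.26*(1.4 - -0.72) = 4.7912
P* = 1/(1 + exp(-4.7912)) = 0.9918
P = 0.22 + (1 - 0.22) * 0.9918
P = 0.9936

0.9936


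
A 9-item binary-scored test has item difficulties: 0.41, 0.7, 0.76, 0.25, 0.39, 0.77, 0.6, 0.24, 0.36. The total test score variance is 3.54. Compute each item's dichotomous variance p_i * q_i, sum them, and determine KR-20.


For each item, compute p_i * q_i:
  Item 1: 0.41 * 0.59 = 0.2419
  Item 2: 0.7 * 0.3 = 0.21
  Item 3: 0.76 * 0.24 = 0.1824
  Item 4: 0.25 * 0.75 = 0.1875
  Item 5: 0.39 * 0.61 = 0.2379
  Item 6: 0.77 * 0.23 = 0.1771
  Item 7: 0.6 * 0.4 = 0.24
  Item 8: 0.24 * 0.76 = 0.1824
  Item 9: 0.36 * 0.64 = 0.2304
Sum(p_i * q_i) = 0.2419 + 0.21 + 0.1824 + 0.1875 + 0.2379 + 0.1771 + 0.24 + 0.1824 + 0.2304 = 1.8896
KR-20 = (k/(k-1)) * (1 - Sum(p_i*q_i) / Var_total)
= (9/8) * (1 - 1.8896/3.54)
= 1.125 * 0.4662
KR-20 = 0.5245

0.5245


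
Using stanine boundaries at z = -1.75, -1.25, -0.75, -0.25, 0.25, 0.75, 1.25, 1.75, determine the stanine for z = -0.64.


Stanine boundaries: [-1.75, -1.25, -0.75, -0.25, 0.25, 0.75, 1.25, 1.75]
z = -0.64
Check each boundary:
  z >= -1.75 -> could be stanine 2
  z >= -1.25 -> could be stanine 3
  z >= -0.75 -> could be stanine 4
  z < -0.25
  z < 0.25
  z < 0.75
  z < 1.25
  z < 1.75
Highest qualifying boundary gives stanine = 4

4


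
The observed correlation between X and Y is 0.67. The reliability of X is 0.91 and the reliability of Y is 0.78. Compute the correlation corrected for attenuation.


r_corrected = rxy / sqrt(rxx * ryy)
= 0.67 / sqrt(0.91 * 0.78)
= 0.67 / sqrt(0.7098)
= 0.67 / 0.842496
r_corrected = 0.7953

0.7953


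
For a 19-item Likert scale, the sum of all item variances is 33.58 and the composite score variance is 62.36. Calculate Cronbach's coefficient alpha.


alpha = (k/(k-1)) * (1 - sum(si^2)/s_total^2)
= (19/18) * (1 - 33.58/62.36)
alpha = 0.4872

0.4872


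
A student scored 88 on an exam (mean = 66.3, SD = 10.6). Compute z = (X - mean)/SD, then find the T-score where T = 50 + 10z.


z = (X - mean) / SD = (88 - 66.3) / 10.6
z = 21.7 / 10.6
z = 2.0472
T-score = T = 50 + 10z
Carry z at full precision (z = 21.7 / 10.6) into the conversion:
T-score = 50 + 10 * (21.7 / 10.6) = 50 + 217 / 10.6
T-score = 50 + 20.4717
T-score = 70.4717

70.4717


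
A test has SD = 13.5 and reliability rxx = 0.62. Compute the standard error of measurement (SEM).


SEM = SD * sqrt(1 - rxx)
SEM = 13.5 * sqrt(1 - 0.62)
SEM = 13.5 * sqrt(0.38) = 13.5 * 0.616441
SEM = 8.322

8.322


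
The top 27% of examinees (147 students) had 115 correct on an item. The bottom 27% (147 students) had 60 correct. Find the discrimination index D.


p_upper = 115/147 = 0.7823
p_lower = 60/147 = 0.4082
D = 0.7823 - 0.4082 = 0.3741

0.3741


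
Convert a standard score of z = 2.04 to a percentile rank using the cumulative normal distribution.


CDF(z) = 0.5 * (1 + erf(z/sqrt(2)))
erf(1.4425) = 0.9586
CDF = 0.9793
Percentile rank = 0.9793 * 100 = 97.93

97.93


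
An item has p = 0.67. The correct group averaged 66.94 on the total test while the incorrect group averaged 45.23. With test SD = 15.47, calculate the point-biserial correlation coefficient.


q = 1 - p = 0.33
rpb = ((M1 - M0) / SD) * sqrt(p * q)
rpb = ((66.94 - 45.23) / 15.47) * sqrt(0.67 * 0.33)
rpb = 0.6599

0.6599


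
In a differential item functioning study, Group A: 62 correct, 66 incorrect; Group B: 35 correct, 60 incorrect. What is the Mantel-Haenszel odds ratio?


Odds_A = 62/66 = 0.9394
Odds_B = 35/60 = 0.5833
OR = Odds_A / Odds_B = 0.9394 / 0.5833
Exactly, OR = (62 * 60) / (66 * 35) = 3720 / 2310
OR = 1.6104

1.6104


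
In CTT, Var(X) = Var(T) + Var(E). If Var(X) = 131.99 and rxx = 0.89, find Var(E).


var_true = rxx * var_obs = 0.89 * 131.99 = 117.4711
var_error = var_obs - var_true
var_error = 131.99 - 117.4711
var_error = 14.5189

14.5189


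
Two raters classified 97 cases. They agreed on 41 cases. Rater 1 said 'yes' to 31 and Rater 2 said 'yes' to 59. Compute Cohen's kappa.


P_o = 41/97 = 0.42268
P_e = (31*59 + 66*38) / 9409 = 0.460942
kappa = (P_o - P_e) / (1 - P_e)
kappa = (0.42268 - 0.460942) / (1 - 0.460942)
kappa = -0.071

-0.071


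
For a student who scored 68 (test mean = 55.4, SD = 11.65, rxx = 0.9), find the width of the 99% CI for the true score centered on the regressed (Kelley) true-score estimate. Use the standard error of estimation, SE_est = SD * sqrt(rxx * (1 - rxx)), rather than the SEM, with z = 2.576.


True score estimate = 0.9*68 + 0.1*55.4 = 66.74
SE_est = SD * sqrt(rxx * (1 - rxx)) = 11.65 * sqrt(0.9 * 0.1) = 11.65 * sqrt(0.09) = 3.495
CI = T_est +/- z * SE_est, so width = 2 * z * SE_est = 2 * 2.576 * 3.495
Width = 18.0062

18.0062


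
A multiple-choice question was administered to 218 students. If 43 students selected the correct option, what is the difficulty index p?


Item difficulty p = number correct / total examinees
p = 43 / 218
p = 0.1972

0.1972


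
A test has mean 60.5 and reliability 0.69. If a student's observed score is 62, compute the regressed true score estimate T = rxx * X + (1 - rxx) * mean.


T_est = rxx * X + (1 - rxx) * mean
T_est = 0.69 * 62 + 0.31 * 60.5
T_est = 42.78 + 18.755
T_est = 61.535

61.535


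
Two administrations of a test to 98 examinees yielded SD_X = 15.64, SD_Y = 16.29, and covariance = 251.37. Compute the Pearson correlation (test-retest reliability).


r = cov(X,Y) / (SD_X * SD_Y)
r = 251.37 / (15.64 * 16.29)
r = 251.37 / 254.7756
r = 0.9866

0.9866


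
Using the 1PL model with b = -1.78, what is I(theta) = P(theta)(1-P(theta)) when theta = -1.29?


P = 1/(1+exp(-(-1.29--1.78))) = 0.6201
I = P*(1-P) = 0.6201 * 0.3799
I = 0.2356

0.2356


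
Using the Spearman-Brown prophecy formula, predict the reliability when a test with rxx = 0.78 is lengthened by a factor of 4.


r_new = (n * rxx) / (1 + (n-1) * rxx)
r_new = (4 * 0.78) / (1 + 3 * 0.78)
r_new = 3.12 / 3.34
r_new = 0.9341

0.9341


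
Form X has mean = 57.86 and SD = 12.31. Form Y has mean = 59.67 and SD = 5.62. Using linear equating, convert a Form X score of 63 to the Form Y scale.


slope = SD_Y / SD_X = 5.62 / 12.31 ~ 0.4565
intercept = mean_Y - slope * mean_X = 59.67 - (5.62 / 12.31) * 57.86 ~ 33.2546
Y = slope * X + intercept. To avoid rounding drift from the rounded slope/intercept, evaluate the equivalent form Y = mean_Y + SD_Y * (X - mean_X) / SD_X at full precision:
Y = 59.67 + 5.62 * (63 - 57.86) / 12.31
Y = 59.67 + 5.62 * 5.14 / 12.31
Y = 59.67 + 28.8868 / 12.31
Y = 59.67 + 2.3466
Y = 62.0166

62.0166


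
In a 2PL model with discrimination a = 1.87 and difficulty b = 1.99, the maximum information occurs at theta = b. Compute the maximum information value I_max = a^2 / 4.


For 2PL, max info at theta = b = 1.99
I_max = a^2 / 4 = 1.87^2 / 4
= 3.4969 / 4
I_max = 0.8742

0.8742


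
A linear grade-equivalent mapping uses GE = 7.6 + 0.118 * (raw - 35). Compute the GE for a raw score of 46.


raw - median = 46 - 35 = 11
slope * diff = 0.118 * 11 = 1.298
GE = 7.6 + 1.298
GE = 8.898

8.898


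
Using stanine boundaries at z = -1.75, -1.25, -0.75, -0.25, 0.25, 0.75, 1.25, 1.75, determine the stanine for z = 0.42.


Stanine boundaries: [-1.75, -1.25, -0.75, -0.25, 0.25, 0.75, 1.25, 1.75]
z = 0.42
Check each boundary:
  z >= -1.75 -> could be stanine 2
  z >= -1.25 -> could be stanine 3
  z >= -0.75 -> could be stanine 4
  z >= -0.25 -> could be stanine 5
  z >= 0.25 -> could be stanine 6
  z < 0.75
  z < 1.25
  z < 1.75
Highest qualifying boundary gives stanine = 6

6


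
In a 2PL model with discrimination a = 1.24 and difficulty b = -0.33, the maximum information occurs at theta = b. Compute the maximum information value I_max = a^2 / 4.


For 2PL, max info at theta = b = -0.33
I_max = a^2 / 4 = 1.24^2 / 4
= 1.5376 / 4
I_max = 0.3844

0.3844


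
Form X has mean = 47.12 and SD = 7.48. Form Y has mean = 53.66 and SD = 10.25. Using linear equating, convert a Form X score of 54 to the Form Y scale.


slope = SD_Y / SD_X = 10.25 / 7.48 ~ 1.3703
intercept = mean_Y - slope * mean_X = 53.66 - (10.25 / 7.48) * 47.12 ~ -10.9095
Y = slope * X + intercept. To avoid rounding drift from the rounded slope/intercept, evaluate the equivalent form Y = mean_Y + SD_Y * (X - mean_X) / SD_X at full precision:
Y = 53.66 + 10.25 * (54 - 47.12) / 7.48
Y = 53.66 + 10.25 * 6.88 / 7.48
Y = 53.66 + 70.52 / 7.48
Y = 53.66 + 9.4278
Y = 63.0878

63.0878


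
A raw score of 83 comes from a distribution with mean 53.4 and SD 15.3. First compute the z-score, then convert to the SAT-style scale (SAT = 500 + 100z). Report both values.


z = (X - mean) / SD = (83 - 53.4) / 15.3
z = 29.6 / 15.3
z = 1.9346
SAT-scale = SAT = 500 + 100z
Carry z at full precision (z = 29.6 / 15.3) into the conversion:
SAT-scale = 500 + 100 * (29.6 / 15.3) = 500 + 2960 / 15.3
SAT-scale = 500 + 193.4641
SAT-scale = 693.4641

693.4641


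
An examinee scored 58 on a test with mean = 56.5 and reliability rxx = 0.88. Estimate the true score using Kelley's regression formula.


T_est = rxx * X + (1 - rxx) * mean
T_est = 0.88 * 58 + 0.12 * 56.5
T_est = 51.04 + 6.78
T_est = 57.82

57.82


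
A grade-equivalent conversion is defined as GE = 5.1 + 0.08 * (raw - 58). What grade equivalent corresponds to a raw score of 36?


raw - median = 36 - 58 = -22
slope * diff = 0.08 * -22 = -1.76
GE = 5.1 + -1.76
GE = 3.34

3.34


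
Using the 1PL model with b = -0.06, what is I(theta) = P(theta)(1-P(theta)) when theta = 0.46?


P = 1/(1+exp(-(0.46--0.06))) = 0.6271
I = P*(1-P) = 0.6271 * 0.3729
I = 0.2338

0.2338


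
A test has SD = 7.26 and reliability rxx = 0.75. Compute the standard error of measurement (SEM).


SEM = SD * sqrt(1 - rxx)
SEM = 7.26 * sqrt(1 - 0.75)
SEM = 7.26 * sqrt(0.25) = 7.26 * 0.5
SEM = 3.63

3.63


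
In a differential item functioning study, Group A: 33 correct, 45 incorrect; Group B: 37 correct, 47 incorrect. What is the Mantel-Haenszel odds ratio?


Odds_A = 33/45 = 0.7333
Odds_B = 37/47 = 0.7872
OR = Odds_A / Odds_B = 0.7333 / 0.7872
Exactly, OR = (33 * 47) / (45 * 37) = 1551 / 1665
OR = 0.9315

0.9315


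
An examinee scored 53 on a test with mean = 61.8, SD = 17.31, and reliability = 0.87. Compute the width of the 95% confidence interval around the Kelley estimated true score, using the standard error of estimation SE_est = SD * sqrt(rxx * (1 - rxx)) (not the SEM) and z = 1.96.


True score estimate = 0.87*53 + 0.13*61.8 = 54.144
SE_est = SD * sqrt(rxx * (1 - rxx)) = 17.31 * sqrt(0.87 * 0.13) = 17.31 * sqrt(0.1131) = 5.821412
CI = T_est +/- z * SE_est, so width = 2 * z * SE_est = 2 * 1.96 * 5.821412
Width = 22.8199

22.8199


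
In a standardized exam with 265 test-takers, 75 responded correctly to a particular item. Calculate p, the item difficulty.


Item difficulty p = number correct / total examinees
p = 75 / 265
p = 0.283

0.283


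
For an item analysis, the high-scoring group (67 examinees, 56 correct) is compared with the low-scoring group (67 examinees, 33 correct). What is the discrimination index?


p_upper = 56/67 = 0.8358
p_lower = 33/67 = 0.4925
D = 0.8358 - 0.4925 = 0.3433

0.3433


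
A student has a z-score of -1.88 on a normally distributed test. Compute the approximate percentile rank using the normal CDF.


CDF(z) = 0.5 * (1 + erf(z/sqrt(2)))
erf(-1.3294) = -0.9399
CDF = 0.0301
Percentile rank = 0.0301 * 100 = 3.01

3.01


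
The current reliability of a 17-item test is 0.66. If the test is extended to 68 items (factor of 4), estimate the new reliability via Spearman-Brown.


r_new = (n * rxx) / (1 + (n-1) * rxx)
r_new = (4 * 0.66) / (1 + 3 * 0.66)
r_new = 2.64 / 2.98
r_new = 0.8859

0.8859


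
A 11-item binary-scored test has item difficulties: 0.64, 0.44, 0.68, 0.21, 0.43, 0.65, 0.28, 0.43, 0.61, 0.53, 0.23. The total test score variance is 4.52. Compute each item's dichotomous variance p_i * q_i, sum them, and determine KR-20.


For each item, compute p_i * q_i:
  Item 1: 0.64 * 0.36 = 0.2304
  Item 2: 0.44 * 0.56 = 0.2464
  Item 3: 0.68 * 0.32 = 0.2176
  Item 4: 0.21 * 0.79 = 0.1659
  Item 5: 0.43 * 0.57 = 0.2451
  Item 6: 0.65 * 0.35 = 0.2275
  Item 7: 0.28 * 0.72 = 0.2016
  Item 8: 0.43 * 0.57 = 0.2451
  Item 9: 0.61 * 0.39 = 0.2379
  Item 10: 0.53 * 0.47 = 0.2491
  Item 11: 0.23 * 0.77 = 0.1771
Sum(p_i * q_i) = 0.2304 + 0.2464 + 0.2176 + 0.1659 + 0.2451 + 0.2275 + 0.2016 + 0.2451 + 0.2379 + 0.2491 + 0.1771 = 2.4437
KR-20 = (k/(k-1)) * (1 - Sum(p_i*q_i) / Var_total)
= (11/10) * (1 - 2.4437/4.52)
= 1.1 * 0.4594
KR-20 = 0.5053

0.5053


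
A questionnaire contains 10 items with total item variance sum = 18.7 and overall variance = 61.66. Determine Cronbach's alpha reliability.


alpha = (k/(k-1)) * (1 - sum(si^2)/s_total^2)
= (10/9) * (1 - 18.7/61.66)
alpha = 0.7741

0.7741


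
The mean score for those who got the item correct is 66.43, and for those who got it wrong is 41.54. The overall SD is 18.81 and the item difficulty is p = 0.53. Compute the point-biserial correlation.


q = 1 - p = 0.47
rpb = ((M1 - M0) / SD) * sqrt(p * q)
rpb = ((66.43 - 41.54) / 18.81) * sqrt(0.53 * 0.47)
rpb = 0.6604

0.6604


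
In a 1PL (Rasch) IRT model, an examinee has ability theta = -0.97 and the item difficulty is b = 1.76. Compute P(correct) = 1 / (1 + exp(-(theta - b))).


theta - b = -0.97 - 1.76 = -2.73
exp(-(theta - b)) = exp(2.73) = 15.3329
P = 1 / (1 + 15.3329)
P = 0.0612

0.0612


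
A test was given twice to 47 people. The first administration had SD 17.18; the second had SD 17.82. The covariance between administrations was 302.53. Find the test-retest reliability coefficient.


r = cov(X,Y) / (SD_X * SD_Y)
r = 302.53 / (17.18 * 17.82)
r = 302.53 / 306.1476
r = 0.9882

0.9882


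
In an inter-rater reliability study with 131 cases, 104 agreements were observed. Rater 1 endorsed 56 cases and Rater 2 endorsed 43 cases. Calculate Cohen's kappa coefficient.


P_o = 104/131 = 0.793893
P_e = (56*43 + 75*88) / 17161 = 0.524911
kappa = (P_o - P_e) / (1 - P_e)
kappa = (0.793893 - 0.524911) / (1 - 0.524911)
kappa = 0.5662

0.5662


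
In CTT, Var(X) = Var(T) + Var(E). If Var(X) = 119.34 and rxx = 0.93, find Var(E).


var_true = rxx * var_obs = 0.93 * 119.34 = 110.9862
var_error = var_obs - var_true
var_error = 119.34 - 110.9862
var_error = 8.3538

8.3538


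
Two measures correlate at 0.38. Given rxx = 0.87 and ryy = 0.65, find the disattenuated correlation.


r_corrected = rxy / sqrt(rxx * ryy)
= 0.38 / sqrt(0.87 * 0.65)
= 0.38 / sqrt(0.5655)
= 0.38 / 0.751997
r_corrected = 0.5053

0.5053


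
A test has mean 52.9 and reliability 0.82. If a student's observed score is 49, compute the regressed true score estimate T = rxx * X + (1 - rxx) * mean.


T_est = rxx * X + (1 - rxx) * mean
T_est = 0.82 * 49 + 0.18 * 52.9
T_est = 40.18 + 9.522
T_est = 49.702

49.702


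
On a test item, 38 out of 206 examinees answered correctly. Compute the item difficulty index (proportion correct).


Item difficulty p = number correct / total examinees
p = 38 / 206
p = 0.1845

0.1845


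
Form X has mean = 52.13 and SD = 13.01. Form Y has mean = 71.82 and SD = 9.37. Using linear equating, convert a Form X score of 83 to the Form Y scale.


slope = SD_Y / SD_X = 9.37 / 13.01 ~ 0.7202
intercept = mean_Y - slope * mean_X = 71.82 - (9.37 / 13.01) * 52.13 ~ 34.2752
Y = slope * X + intercept. To avoid rounding drift from the rounded slope/intercept, evaluate the equivalent form Y = mean_Y + SD_Y * (X - mean_X) / SD_X at full precision:
Y = 71.82 + 9.37 * (83 - 52.13) / 13.01
Y = 71.82 + 9.37 * 30.87 / 13.01
Y = 71.82 + 289.2519 / 13.01
Y = 71.82 + 22.233
Y = 94.053

94.053


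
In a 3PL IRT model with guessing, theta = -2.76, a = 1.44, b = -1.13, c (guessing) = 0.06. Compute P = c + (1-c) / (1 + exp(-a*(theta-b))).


logit = 1.44*(-2.76 - -1.13) = -2.3472
P* = 1/(1 + exp(--2.3472)) = 0.0873
P = 0.06 + (1 - 0.06) * 0.0873
P = 0.1421

0.1421


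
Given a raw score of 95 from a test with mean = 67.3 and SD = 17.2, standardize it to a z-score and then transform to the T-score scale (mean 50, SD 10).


z = (X - mean) / SD = (95 - 67.3) / 17.2
z = 27.7 / 17.2
z = 1.6105
T-score = T = 50 + 10z
Carry z at full precision (z = 27.7 / 17.2) into the conversion:
T-score = 50 + 10 * (27.7 / 17.2) = 50 + 277 / 17.2
T-score = 50 + 16.1047
T-score = 66.1047

66.1047


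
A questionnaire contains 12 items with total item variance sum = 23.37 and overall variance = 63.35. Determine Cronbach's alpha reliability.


alpha = (k/(k-1)) * (1 - sum(si^2)/s_total^2)
= (12/11) * (1 - 23.37/63.35)
alpha = 0.6885

0.6885


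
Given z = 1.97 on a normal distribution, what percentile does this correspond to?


CDF(z) = 0.5 * (1 + erf(z/sqrt(2)))
erf(1.393) = 0.9512
CDF = 0.9756
Percentile rank = 0.9756 * 100 = 97.56

97.56


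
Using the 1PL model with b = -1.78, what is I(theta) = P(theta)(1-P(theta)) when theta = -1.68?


P = 1/(1+exp(-(-1.68--1.78))) = 0.525
I = P*(1-P) = 0.525 * 0.475
I = 0.2494

0.2494


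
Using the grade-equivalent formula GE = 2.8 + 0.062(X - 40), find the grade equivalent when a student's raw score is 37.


raw - median = 37 - 40 = -3
slope * diff = 0.062 * -3 = -0.186
GE = 2.8 + -0.186
GE = 2.614

2.614


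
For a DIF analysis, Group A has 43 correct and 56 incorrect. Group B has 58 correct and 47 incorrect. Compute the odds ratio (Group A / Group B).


Odds_A = 43/56 = 0.7679
Odds_B = 58/47 = 1.234
OR = Odds_A / Odds_B = 0.7679 / 1.234
Exactly, OR = (43 * 47) / (56 * 58) = 2021 / 3248
OR = 0.6222

0.6222


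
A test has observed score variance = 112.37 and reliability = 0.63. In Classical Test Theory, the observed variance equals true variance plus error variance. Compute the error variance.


var_true = rxx * var_obs = 0.63 * 112.37 = 70.7931
var_error = var_obs - var_true
var_error = 112.37 - 70.7931
var_error = 41.5769

41.5769


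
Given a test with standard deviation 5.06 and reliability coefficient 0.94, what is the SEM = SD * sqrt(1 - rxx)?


SEM = SD * sqrt(1 - rxx)
SEM = 5.06 * sqrt(1 - 0.94)
SEM = 5.06 * sqrt(0.06) = 5.06 * 0.244949
SEM = 1.2394

1.2394


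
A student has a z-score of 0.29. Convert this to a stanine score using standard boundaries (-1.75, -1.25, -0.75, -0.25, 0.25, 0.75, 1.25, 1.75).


Stanine boundaries: [-1.75, -1.25, -0.75, -0.25, 0.25, 0.75, 1.25, 1.75]
z = 0.29
Check each boundary:
  z >= -1.75 -> could be stanine 2
  z >= -1.25 -> could be stanine 3
  z >= -0.75 -> could be stanine 4
  z >= -0.25 -> could be stanine 5
  z >= 0.25 -> could be stanine 6
  z < 0.75
  z < 1.25
  z < 1.75
Highest qualifying boundary gives stanine = 6

6
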